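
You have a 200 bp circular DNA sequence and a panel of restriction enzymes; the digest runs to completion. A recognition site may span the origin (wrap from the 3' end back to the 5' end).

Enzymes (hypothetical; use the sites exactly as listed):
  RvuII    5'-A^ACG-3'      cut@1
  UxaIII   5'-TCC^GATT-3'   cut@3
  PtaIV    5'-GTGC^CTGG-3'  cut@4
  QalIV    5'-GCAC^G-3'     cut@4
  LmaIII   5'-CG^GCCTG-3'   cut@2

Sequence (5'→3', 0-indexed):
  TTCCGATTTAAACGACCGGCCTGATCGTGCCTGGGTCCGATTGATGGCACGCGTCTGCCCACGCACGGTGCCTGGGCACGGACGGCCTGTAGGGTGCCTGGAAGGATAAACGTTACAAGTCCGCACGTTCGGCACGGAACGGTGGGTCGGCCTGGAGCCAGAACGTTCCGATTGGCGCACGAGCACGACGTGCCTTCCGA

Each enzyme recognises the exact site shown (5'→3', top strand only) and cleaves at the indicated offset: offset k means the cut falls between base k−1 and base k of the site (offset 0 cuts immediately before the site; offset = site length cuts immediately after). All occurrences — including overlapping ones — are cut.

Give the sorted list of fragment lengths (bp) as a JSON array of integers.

[3,5,5,6,6,7,7,7,8,8,9,11,11,12,12,12,12,13,13,16,17]

Site scan:
  RvuII (AACG, off=1): starts [10, 108, 137, 161] → cuts [11, 109, 138, 162]
  UxaIII (TCCGATT, off=3): starts [1, 35, 166, 195] → cuts [4, 38, 169, 198]
  PtaIV (GTGCCTGG, off=4): starts [26, 67, 93] → cuts [30, 71, 97]
  QalIV (GCACG, off=4): starts [46, 62, 75, 122, 131, 176, 182] → cuts [50, 66, 79, 126, 135, 180, 186]
  LmaIII (CGGCCTG, off=2): starts [16, 82, 147] → cuts [18, 84, 149]

All cut coordinates (distinct, sorted): [4, 11, 18, 30, 38, 50, 66, 71, 79, 84, 97, 109, 126, 135, 138, 149, 162, 169, 180, 186, 198]

Fragments:
  4→11: 7 bp
  11→18: 7 bp
  18→30: 12 bp
  30→38: 8 bp
  38→50: 12 bp
  50→66: 16 bp
  66→71: 5 bp
  71→79: 8 bp
  79→84: 5 bp
  84→97: 13 bp
  97→109: 12 bp
  109→126: 17 bp
  126→135: 9 bp
  135→138: 3 bp
  138→149: 11 bp
  149→162: 13 bp
  162→169: 7 bp
  169→180: 11 bp
  180→186: 6 bp
  186→198: 12 bp
  198→4 (wrap): 200-198+4 = 6 bp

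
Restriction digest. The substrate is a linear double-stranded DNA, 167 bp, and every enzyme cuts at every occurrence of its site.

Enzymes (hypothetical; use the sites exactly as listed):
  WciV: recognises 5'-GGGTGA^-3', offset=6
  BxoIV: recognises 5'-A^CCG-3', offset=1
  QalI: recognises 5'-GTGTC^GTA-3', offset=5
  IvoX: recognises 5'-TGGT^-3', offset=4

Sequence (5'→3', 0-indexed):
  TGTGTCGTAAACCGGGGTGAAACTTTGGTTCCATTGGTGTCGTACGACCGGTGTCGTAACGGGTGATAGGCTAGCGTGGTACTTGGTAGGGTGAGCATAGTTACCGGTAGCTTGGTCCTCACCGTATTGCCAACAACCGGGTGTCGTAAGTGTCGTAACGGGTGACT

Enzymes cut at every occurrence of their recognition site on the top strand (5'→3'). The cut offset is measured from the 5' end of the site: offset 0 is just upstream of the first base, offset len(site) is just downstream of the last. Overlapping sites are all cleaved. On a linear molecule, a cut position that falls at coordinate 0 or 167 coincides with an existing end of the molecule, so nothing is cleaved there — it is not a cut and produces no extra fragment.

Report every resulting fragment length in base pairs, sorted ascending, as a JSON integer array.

Scan for sites:
  WciV GGGTGA/6: at [14, 60, 88, 159] ⇒ [20, 66, 94, 165]
  BxoIV ACCG/1: at [10, 46, 102, 120, 135] ⇒ [11, 47, 103, 121, 136]
  QalI GTGTCGTA/5: at [1, 36, 50, 140, 149] ⇒ [6, 41, 55, 145, 154]
  IvoX TGGT/4: at [25, 34, 76, 83, 112] ⇒ [29, 38, 80, 87, 116]

All cut coordinates (distinct, sorted): [6, 11, 20, 29, 38, 41, 47, 55, 66, 80, 87, 94, 103, 116, 121, 136, 145, 154, 165]

Fragments:
  [0,6): 6 bp
  [6,11): 5 bp
  [11,20): 9 bp
  [20,29): 9 bp
  [29,38): 9 bp
  [38,41): 3 bp
  [41,47): 6 bp
  [47,55): 8 bp
  [55,66): 11 bp
  [66,80): 14 bp
  [80,87): 7 bp
  [87,94): 7 bp
  [94,103): 9 bp
  [103,116): 13 bp
  [116,121): 5 bp
  [121,136): 15 bp
  [136,145): 9 bp
  [145,154): 9 bp
  [154,165): 11 bp
  [165,167): 2 bp

[2,3,5,5,6,6,7,7,8,9,9,9,9,9,9,11,11,13,14,15]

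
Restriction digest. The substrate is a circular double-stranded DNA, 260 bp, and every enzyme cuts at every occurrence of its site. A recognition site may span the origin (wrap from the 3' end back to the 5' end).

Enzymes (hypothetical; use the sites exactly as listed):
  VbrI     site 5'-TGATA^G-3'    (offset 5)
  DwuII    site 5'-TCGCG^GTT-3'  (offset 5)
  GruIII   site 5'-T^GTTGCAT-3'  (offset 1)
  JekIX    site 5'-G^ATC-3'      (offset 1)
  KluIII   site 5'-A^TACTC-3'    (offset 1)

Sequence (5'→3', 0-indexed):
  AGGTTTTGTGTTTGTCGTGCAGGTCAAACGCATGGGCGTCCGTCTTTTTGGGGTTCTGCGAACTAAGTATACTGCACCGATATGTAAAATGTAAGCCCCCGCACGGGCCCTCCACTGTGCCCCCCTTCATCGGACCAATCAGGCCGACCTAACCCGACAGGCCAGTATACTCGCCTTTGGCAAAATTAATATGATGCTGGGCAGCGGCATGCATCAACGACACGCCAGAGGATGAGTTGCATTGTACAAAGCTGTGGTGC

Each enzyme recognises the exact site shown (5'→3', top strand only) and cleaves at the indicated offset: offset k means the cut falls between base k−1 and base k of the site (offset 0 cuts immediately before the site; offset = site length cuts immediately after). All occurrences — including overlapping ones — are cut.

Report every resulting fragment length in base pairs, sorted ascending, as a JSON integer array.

Site scan:
  VbrI (TGATAG, off=5): no sites
  DwuII (TCGCGGTT, off=5): no sites
  GruIII (TGTTGCAT, off=1): no sites
  JekIX (GATC, off=1): no sites
  KluIII ATACTC/1: at [166] ⇒ [167]

All cut coordinates (distinct, sorted): [167]

Fragment lengths:
  167→167 (wrap): 260-167+167 = 260 bp

[260]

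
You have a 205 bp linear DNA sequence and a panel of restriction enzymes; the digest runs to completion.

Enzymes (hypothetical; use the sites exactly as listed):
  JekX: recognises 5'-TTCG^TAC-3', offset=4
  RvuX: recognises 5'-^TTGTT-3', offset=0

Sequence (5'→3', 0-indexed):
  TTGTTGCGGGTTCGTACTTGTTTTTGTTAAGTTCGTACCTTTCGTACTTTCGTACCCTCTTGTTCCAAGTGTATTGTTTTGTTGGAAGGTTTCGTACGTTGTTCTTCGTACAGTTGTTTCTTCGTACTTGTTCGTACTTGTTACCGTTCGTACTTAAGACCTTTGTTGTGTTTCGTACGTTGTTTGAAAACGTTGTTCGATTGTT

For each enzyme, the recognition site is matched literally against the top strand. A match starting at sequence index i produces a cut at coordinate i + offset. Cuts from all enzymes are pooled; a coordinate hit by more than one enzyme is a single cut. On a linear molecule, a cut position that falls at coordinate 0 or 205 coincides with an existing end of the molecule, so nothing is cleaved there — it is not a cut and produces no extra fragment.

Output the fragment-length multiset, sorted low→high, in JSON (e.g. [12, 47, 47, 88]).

[3,3,3,4,4,5,5,5,6,7,7,8,8,9,10,11,12,12,13,13,13,14,14,16]

Per-enzyme occurrences:
  JekX (TTCGTAC, off=4): starts [10, 31, 40, 48, 90, 104, 120, 130, 146, 171] → cuts [14, 35, 44, 52, 94, 108, 124, 134, 150, 175]
  RvuX (TTGTT, off=0): starts [0, 17, 23, 59, 73, 78, 98, 113, 127, 137, 162, 179, 192, 200] → cuts [17, 23, 59, 73, 78, 98, 113, 127, 137, 162, 179, 192, 200] (position 0 is a terminus of the linear molecule — no cut)

Pooled cuts: [14, 17, 23, 35, 44, 52, 59, 73, 78, 94, 98, 108, 113, 124, 127, 134, 137, 150, 162, 175, 179, 192, 200]

Fragments:
  [0,14): 14 bp
  [14,17): 3 bp
  [17,23): 6 bp
  [23,35): 12 bp
  [35,44): 9 bp
  [44,52): 8 bp
  [52,59): 7 bp
  [59,73): 14 bp
  [73,78): 5 bp
  [78,94): 16 bp
  [94,98): 4 bp
  [98,108): 10 bp
  [108,113): 5 bp
  [113,124): 11 bp
  [124,127): 3 bp
  [127,134): 7 bp
  [134,137): 3 bp
  [137,150): 13 bp
  [150,162): 12 bp
  [162,175): 13 bp
  [175,179): 4 bp
  [179,192): 13 bp
  [192,200): 8 bp
  [200,205): 5 bp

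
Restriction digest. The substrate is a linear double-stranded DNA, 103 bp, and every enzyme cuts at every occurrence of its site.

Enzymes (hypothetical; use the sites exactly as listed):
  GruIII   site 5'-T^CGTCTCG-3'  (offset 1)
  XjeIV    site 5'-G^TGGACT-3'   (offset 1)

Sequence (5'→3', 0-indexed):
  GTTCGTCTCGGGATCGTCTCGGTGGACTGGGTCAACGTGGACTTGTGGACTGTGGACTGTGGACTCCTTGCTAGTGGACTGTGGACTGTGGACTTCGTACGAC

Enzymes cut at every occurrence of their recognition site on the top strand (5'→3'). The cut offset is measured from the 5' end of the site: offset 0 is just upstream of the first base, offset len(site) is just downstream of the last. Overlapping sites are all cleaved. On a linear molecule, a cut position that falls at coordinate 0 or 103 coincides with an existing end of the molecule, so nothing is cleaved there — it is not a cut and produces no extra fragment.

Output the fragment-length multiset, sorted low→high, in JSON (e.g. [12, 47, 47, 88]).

[3,7,7,7,7,8,8,11,15,15,15]

Per-enzyme occurrences:
  GruIII (TCGTCTCG, off=1): starts [2, 13] → cuts [3, 14]
  XjeIV (GTGGACT, off=1): starts [21, 36, 44, 51, 58, 73, 80, 87] → cuts [22, 37, 45, 52, 59, 74, 81, 88]

Pooled cuts: [3, 14, 22, 37, 45, 52, 59, 74, 81, 88]

Fragment lengths:
  [0,3): 3 bp
  [3,14): 11 bp
  [14,22): 8 bp
  [22,37): 15 bp
  [37,45): 8 bp
  [45,52): 7 bp
  [52,59): 7 bp
  [59,74): 15 bp
  [74,81): 7 bp
  [81,88): 7 bp
  [88,103): 15 bp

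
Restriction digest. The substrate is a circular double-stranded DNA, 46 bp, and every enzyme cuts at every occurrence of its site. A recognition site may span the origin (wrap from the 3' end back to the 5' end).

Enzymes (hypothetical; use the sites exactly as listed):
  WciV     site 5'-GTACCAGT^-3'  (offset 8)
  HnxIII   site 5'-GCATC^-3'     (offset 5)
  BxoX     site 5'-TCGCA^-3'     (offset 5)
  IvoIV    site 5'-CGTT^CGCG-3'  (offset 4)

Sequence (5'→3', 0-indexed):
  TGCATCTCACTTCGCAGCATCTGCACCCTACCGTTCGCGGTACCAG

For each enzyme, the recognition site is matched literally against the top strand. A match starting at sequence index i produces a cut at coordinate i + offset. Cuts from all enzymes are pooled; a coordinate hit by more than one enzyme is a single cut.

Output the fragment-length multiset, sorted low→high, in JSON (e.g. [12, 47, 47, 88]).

[5,5,10,12,14]

Site scan:
  WciV (GTACCAGT, off=8): starts [39] → cuts [1]
  HnxIII (GCATC, off=5): starts [1, 16] → cuts [6, 21]
  BxoX (TCGCA, off=5): starts [11] → cuts [16]
  IvoIV (CGTTCGCG, off=4): starts [31] → cuts [35]

All cut coordinates (distinct, sorted): [1, 6, 16, 21, 35]

Fragments:
  1→6: 5 bp
  6→16: 10 bp
  16→21: 5 bp
  21→35: 14 bp
  35→1 (wrap): 46-35+1 = 12 bp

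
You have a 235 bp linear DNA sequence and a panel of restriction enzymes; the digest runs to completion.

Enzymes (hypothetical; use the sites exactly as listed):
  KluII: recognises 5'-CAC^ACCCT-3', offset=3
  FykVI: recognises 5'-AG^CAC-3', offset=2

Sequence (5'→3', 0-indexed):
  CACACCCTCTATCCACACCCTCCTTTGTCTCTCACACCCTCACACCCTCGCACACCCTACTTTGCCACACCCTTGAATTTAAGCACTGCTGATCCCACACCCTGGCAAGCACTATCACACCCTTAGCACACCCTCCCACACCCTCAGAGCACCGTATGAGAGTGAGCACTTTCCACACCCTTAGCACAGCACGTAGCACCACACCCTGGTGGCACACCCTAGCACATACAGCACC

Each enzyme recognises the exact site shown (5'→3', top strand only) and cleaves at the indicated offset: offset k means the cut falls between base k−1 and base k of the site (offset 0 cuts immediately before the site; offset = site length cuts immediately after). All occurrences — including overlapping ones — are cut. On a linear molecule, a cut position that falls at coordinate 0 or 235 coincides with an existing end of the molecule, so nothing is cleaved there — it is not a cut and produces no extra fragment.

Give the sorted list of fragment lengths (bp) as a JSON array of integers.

Per-enzyme occurrences:
  KluII CACACCCT/3: at [0, 13, 32, 40, 50, 65, 95, 115, 126, 136, 173, 199, 212] ⇒ [3, 16, 35, 43, 53, 68, 98, 118, 129, 139, 176, 202, 215]
  FykVI AGCAC/2: at [81, 107, 124, 147, 164, 182, 187, 194, 220, 229] ⇒ [83, 109, 126, 149, 166, 184, 189, 196, 222, 231]

All cut coordinates (distinct, sorted): [3, 16, 35, 43, 53, 68, 83, 98, 109, 118, 126, 129, 139, 149, 166, 176, 184, 189, 196, 202, 215, 222, 231]

Fragments:
  [0,3): 3 bp
  [3,16): 13 bp
  [16,35): 19 bp
  [35,43): 8 bp
  [43,53): 10 bp
  [53,68): 15 bp
  [68,83): 15 bp
  [83,98): 15 bp
  [98,109): 11 bp
  [109,118): 9 bp
  [118,126): 8 bp
  [126,129): 3 bp
  [129,139): 10 bp
  [139,149): 10 bp
  [149,166): 17 bp
  [166,176): 10 bp
  [176,184): 8 bp
  [184,189): 5 bp
  [189,196): 7 bp
  [196,202): 6 bp
  [202,215): 13 bp
  [215,222): 7 bp
  [222,231): 9 bp
  [231,235): 4 bp

[3,3,4,5,6,7,7,8,8,8,9,9,10,10,10,10,11,13,13,15,15,15,17,19]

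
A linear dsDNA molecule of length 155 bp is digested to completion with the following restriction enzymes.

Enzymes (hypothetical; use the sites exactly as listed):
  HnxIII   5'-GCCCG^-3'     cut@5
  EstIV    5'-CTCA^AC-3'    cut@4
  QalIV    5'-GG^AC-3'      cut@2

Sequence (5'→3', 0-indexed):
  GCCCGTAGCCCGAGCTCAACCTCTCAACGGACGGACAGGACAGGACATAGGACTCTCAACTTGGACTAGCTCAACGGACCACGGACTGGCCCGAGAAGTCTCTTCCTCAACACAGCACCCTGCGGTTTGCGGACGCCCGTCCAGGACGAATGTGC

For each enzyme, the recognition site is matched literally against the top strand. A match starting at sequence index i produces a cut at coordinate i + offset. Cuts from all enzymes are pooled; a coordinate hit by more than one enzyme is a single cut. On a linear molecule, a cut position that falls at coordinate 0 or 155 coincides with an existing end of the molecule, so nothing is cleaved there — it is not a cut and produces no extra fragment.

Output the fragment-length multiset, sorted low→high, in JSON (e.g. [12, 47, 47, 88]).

Scan for sites:
  HnxIII GCCCG/5: at [0, 7, 88, 134] ⇒ [5, 12, 93, 139]
  EstIV CTCAAC/4: at [14, 22, 54, 69, 105] ⇒ [18, 26, 58, 73, 109]
  QalIV GGAC/2: at [28, 32, 37, 42, 49, 62, 75, 82, 130, 143] ⇒ [30, 34, 39, 44, 51, 64, 77, 84, 132, 145]

Pooled cuts: [5, 12, 18, 26, 30, 34, 39, 44, 51, 58, 64, 73, 77, 84, 93, 109, 132, 139, 145]

Fragment lengths:
  [0,5): 5 bp
  [5,12): 7 bp
  [12,18): 6 bp
  [18,26): 8 bp
  [26,30): 4 bp
  [30,34): 4 bp
  [34,39): 5 bp
  [39,44): 5 bp
  [44,51): 7 bp
  [51,58): 7 bp
  [58,64): 6 bp
  [64,73): 9 bp
  [73,77): 4 bp
  [77,84): 7 bp
  [84,93): 9 bp
  [93,109): 16 bp
  [109,132): 23 bp
  [132,139): 7 bp
  [139,145): 6 bp
  [145,155): 10 bp

[4,4,4,5,5,5,6,6,6,7,7,7,7,7,8,9,9,10,16,23]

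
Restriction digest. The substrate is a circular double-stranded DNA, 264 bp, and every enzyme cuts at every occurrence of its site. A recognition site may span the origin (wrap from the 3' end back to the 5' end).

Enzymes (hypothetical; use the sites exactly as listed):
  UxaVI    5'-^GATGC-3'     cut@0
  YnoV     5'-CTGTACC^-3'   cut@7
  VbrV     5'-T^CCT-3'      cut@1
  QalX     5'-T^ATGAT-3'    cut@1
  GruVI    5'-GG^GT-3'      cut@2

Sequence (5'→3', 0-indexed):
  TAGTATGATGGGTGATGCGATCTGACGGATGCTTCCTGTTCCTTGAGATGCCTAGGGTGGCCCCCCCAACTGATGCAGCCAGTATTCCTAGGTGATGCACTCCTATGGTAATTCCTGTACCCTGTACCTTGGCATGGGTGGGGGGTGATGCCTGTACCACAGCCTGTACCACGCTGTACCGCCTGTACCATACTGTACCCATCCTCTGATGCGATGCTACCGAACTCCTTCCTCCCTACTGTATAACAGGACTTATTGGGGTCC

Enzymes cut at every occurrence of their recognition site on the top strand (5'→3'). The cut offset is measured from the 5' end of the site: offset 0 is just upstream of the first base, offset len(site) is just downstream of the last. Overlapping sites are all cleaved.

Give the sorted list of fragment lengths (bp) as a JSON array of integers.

Scan for sites:
  UxaVI (GATGC, off=0): starts [13, 27, 46, 71, 93, 146, 207, 212] → cuts [13, 27, 46, 71, 93, 146, 207, 212]
  YnoV (CTGTACC, off=7): starts [114, 121, 151, 163, 173, 182, 192] → cuts [121, 128, 158, 170, 180, 189, 199]
  VbrV (TCCT, off=1): starts [33, 39, 85, 100, 112, 201, 225, 229, 261] → cuts [34, 40, 86, 101, 113, 202, 226, 230, 262]
  QalX (TATGAT, off=1): starts [3] → cuts [4]
  GruVI (GGGT, off=2): starts [9, 54, 135, 142, 258] → cuts [11, 56, 137, 144, 260]

All cut coordinates (distinct, sorted): [4, 11, 13, 27, 34, 40, 46, 56, 71, 86, 93, 101, 113, 121, 128, 137, 144, 146, 158, 170, 180, 189, 199, 202, 207, 212, 226, 230, 260, 262]

Fragments:
  4→11: 7 bp
  11→13: 2 bp
  13→27: 14 bp
  27→34: 7 bp
  34→40: 6 bp
  40→46: 6 bp
  46→56: 10 bp
  56→71: 15 bp
  71→86: 15 bp
  86→93: 7 bp
  93→101: 8 bp
  101→113: 12 bp
  113→121: 8 bp
  121→128: 7 bp
  128→137: 9 bp
  137→144: 7 bp
  144→146: 2 bp
  146→158: 12 bp
  158→170: 12 bp
  170→180: 10 bp
  180→189: 9 bp
  189→199: 10 bp
  199→202: 3 bp
  202→207: 5 bp
  207→212: 5 bp
  212→226: 14 bp
  226→230: 4 bp
  230→260: 30 bp
  260→262: 2 bp
  262→4 (wrap): 264-262+4 = 6 bp

[2,2,2,3,4,5,5,6,6,6,7,7,7,7,7,8,8,9,9,10,10,10,12,12,12,14,14,15,15,30]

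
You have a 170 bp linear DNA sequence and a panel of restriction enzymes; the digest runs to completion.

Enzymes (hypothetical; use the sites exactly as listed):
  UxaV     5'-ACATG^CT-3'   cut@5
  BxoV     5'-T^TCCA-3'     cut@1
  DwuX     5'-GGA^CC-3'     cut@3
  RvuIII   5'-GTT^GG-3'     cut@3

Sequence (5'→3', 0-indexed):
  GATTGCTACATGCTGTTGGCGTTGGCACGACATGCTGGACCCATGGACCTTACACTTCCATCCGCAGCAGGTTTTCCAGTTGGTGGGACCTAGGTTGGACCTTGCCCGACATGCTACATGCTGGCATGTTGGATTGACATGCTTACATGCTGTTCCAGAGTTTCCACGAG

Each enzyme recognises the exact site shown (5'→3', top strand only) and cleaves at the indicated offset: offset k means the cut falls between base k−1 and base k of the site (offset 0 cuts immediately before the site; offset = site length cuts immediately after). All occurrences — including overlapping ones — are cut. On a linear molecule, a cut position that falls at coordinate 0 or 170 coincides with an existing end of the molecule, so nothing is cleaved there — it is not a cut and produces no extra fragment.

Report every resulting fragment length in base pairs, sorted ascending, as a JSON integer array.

Per-enzyme occurrences:
  UxaV ACATGCT/5: at [7, 29, 108, 115, 136, 144] ⇒ [12, 34, 113, 120, 141, 149]
  BxoV TTCCA/1: at [55, 73, 152, 161] ⇒ [56, 74, 153, 162]
  DwuX GGACC/3: at [36, 44, 85, 96] ⇒ [39, 47, 88, 99]
  RvuIII GTTGG/3: at [14, 20, 78, 93, 127] ⇒ [17, 23, 81, 96, 130]

Pooled cuts: [12, 17, 23, 34, 39, 47, 56, 74, 81, 88, 96, 99, 113, 120, 130, 141, 149, 153, 162]

Fragments:
  [0,12): 12 bp
  [12,17): 5 bp
  [17,23): 6 bp
  [23,34): 11 bp
  [34,39): 5 bp
  [39,47): 8 bp
  [47,56): 9 bp
  [56,74): 18 bp
  [74,81): 7 bp
  [81,88): 7 bp
  [88,96): 8 bp
  [96,99): 3 bp
  [99,113): 14 bp
  [113,120): 7 bp
  [120,130): 10 bp
  [130,141): 11 bp
  [141,149): 8 bp
  [149,153): 4 bp
  [153,162): 9 bp
  [162,170): 8 bp

[3,4,5,5,6,7,7,7,8,8,8,8,9,9,10,11,11,12,14,18]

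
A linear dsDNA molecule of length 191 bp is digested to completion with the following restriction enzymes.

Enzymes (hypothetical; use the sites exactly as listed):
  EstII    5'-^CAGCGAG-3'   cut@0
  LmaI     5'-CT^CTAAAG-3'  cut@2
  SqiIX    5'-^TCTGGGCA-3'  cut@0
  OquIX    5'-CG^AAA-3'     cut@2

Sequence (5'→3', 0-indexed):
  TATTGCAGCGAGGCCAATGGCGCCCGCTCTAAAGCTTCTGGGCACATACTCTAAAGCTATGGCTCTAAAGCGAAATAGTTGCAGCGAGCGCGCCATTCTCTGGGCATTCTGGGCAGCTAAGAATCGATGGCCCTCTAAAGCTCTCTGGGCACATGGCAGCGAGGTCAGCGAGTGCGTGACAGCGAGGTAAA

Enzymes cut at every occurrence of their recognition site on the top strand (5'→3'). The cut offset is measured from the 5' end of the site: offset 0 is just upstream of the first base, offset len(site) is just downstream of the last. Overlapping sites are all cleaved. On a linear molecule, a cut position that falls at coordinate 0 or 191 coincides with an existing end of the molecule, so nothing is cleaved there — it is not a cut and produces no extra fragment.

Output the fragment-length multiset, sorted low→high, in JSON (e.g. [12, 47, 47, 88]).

Site scan:
  EstII CAGCGAG/0: at [5, 81, 156, 165, 179] ⇒ [5, 81, 156, 165, 179]
  LmaI CTCTAAAG/2: at [26, 48, 62, 132] ⇒ [28, 50, 64, 134]
  SqiIX TCTGGGCA/0: at [36, 98, 107, 143] ⇒ [36, 98, 107, 143]
  OquIX CGAAA/2: at [70] ⇒ [72]

Pooled cuts: [5, 28, 36, 50, 64, 72, 81, 98, 107, 134, 143, 156, 165, 179]

Fragment lengths:
  [0,5): 5 bp
  [5,28): 23 bp
  [28,36): 8 bp
  [36,50): 14 bp
  [50,64): 14 bp
  [64,72): 8 bp
  [72,81): 9 bp
  [81,98): 17 bp
  [98,107): 9 bp
  [107,134): 27 bp
  [134,143): 9 bp
  [143,156): 13 bp
  [156,165): 9 bp
  [165,179): 14 bp
  [179,191): 12 bp

[5,8,8,9,9,9,9,12,13,14,14,14,17,23,27]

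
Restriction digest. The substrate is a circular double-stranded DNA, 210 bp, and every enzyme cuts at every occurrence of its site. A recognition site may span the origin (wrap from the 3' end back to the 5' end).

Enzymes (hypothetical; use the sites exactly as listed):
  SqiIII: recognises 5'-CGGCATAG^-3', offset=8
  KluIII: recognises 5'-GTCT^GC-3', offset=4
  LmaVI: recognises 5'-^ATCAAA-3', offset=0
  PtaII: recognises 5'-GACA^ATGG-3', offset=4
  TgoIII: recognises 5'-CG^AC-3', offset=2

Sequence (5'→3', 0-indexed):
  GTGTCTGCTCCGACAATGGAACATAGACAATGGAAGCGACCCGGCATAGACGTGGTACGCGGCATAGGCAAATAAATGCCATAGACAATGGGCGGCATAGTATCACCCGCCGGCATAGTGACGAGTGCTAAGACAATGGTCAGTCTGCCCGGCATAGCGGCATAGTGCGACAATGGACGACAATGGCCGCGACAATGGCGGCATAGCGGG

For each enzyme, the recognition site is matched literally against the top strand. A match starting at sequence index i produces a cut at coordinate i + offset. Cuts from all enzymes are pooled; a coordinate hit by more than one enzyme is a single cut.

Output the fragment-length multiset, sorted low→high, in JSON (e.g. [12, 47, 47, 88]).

[3,3,3,3,4,6,7,8,9,9,10,11,11,11,12,13,14,17,18,18,20]

Site scan:
  SqiIII CGGCATAG/8: at [41, 59, 92, 110, 149, 157, 198] ⇒ [49, 67, 100, 118, 157, 165, 206]
  KluIII GTCTGC/4: at [2, 142] ⇒ [6, 146]
  LmaVI (ATCAAA, off=0): no sites
  PtaII GACAATGG/4: at [11, 25, 83, 131, 168, 178, 190] ⇒ [15, 29, 87, 135, 172, 182, 194]
  TgoIII CGAC/2: at [10, 36, 167, 177, 189] ⇒ [12, 38, 169, 179, 191]

Pooled cuts: [6, 12, 15, 29, 38, 49, 67, 87, 100, 118, 135, 146, 157, 165, 169, 172, 179, 182, 191, 194, 206]

Fragments:
  6→12: 6 bp
  12→15: 3 bp
  15→29: 14 bp
  29→38: 9 bp
  38→49: 11 bp
  49→67: 18 bp
  67→87: 20 bp
  87→100: 13 bp
  100→118: 18 bp
  118→135: 17 bp
  135→146: 11 bp
  146→157: 11 bp
  157→165: 8 bp
  165→169: 4 bp
  169→172: 3 bp
  172→179: 7 bp
  179→182: 3 bp
  182→191: 9 bp
  191→194: 3 bp
  194→206: 12 bp
  206→6 (wrap): 210-206+6 = 10 bp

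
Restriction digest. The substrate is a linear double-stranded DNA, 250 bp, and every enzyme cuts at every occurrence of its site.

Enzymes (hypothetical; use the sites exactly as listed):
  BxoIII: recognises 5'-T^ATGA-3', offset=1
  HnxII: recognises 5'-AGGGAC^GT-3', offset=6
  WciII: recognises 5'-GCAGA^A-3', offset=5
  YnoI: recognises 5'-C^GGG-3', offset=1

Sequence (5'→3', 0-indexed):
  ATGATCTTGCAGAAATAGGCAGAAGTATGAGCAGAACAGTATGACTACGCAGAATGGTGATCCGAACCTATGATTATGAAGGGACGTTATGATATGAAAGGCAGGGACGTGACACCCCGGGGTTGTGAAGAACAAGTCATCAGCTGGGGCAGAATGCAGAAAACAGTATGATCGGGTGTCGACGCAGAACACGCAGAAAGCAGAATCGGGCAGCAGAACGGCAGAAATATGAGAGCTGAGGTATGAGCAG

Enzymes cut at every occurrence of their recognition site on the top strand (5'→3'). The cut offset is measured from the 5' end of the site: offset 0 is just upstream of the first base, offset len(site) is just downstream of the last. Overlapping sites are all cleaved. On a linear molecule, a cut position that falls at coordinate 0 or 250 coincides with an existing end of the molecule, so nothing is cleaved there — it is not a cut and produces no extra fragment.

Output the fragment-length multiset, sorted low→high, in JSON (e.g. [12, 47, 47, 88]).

Per-enzyme occurrences:
  BxoIII TATGA/1: at [25, 39, 68, 74, 87, 92, 166, 227, 241] ⇒ [26, 40, 69, 75, 88, 93, 167, 228, 242]
  HnxII AGGGACGT/6: at [79, 102] ⇒ [85, 108]
  WciII GCAGAA/5: at [8, 18, 30, 48, 148, 155, 183, 192, 199, 212, 220] ⇒ [13, 23, 35, 53, 153, 160, 188, 197, 204, 217, 225]
  YnoI CGGG/1: at [117, 172, 206] ⇒ [118, 173, 207]

All cut coordinates (distinct, sorted): [13, 23, 26, 35, 40, 53, 69, 75, 85, 88, 93, 108, 118, 153, 160, 167, 173, 188, 197, 204, 207, 217, 225, 228, 242]

Fragments:
  [0,13): 13 bp
  [13,23): 10 bp
  [23,26): 3 bp
  [26,35): 9 bp
  [35,40): 5 bp
  [40,53): 13 bp
  [53,69): 16 bp
  [69,75): 6 bp
  [75,85): 10 bp
  [85,88): 3 bp
  [88,93): 5 bp
  [93,108): 15 bp
  [108,118): 10 bp
  [118,153): 35 bp
  [153,160): 7 bp
  [160,167): 7 bp
  [167,173): 6 bp
  [173,188): 15 bp
  [188,197): 9 bp
  [197,204): 7 bp
  [204,207): 3 bp
  [207,217): 10 bp
  [217,225): 8 bp
  [225,228): 3 bp
  [228,242): 14 bp
  [242,250): 8 bp

[3,3,3,3,5,5,6,6,7,7,7,8,8,9,9,10,10,10,10,13,13,14,15,15,16,35]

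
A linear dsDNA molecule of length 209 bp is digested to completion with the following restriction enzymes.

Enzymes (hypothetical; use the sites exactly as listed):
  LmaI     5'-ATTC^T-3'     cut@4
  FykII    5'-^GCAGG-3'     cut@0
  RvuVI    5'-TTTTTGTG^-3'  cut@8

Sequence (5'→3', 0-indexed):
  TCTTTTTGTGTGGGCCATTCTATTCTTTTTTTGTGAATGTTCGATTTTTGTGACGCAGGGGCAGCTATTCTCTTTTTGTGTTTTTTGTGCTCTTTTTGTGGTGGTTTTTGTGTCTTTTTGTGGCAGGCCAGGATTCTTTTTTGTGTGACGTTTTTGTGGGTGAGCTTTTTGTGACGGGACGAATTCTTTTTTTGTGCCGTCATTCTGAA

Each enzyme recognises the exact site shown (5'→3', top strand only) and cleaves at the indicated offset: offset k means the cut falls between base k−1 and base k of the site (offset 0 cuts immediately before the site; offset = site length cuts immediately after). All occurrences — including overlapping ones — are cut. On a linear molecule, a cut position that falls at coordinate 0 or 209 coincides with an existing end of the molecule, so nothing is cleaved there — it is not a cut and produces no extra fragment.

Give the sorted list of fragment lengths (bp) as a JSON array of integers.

[2,4,5,9,9,9,10,10,10,10,10,10,11,12,13,13,14,15,16,17]

Per-enzyme occurrences:
  LmaI ATTCT/4: at [16, 21, 66, 132, 182, 201] ⇒ [20, 25, 70, 136, 186, 205]
  FykII GCAGG/0: at [54, 122] ⇒ [54, 122]
  RvuVI TTTTTGTG/8: at [2, 27, 44, 72, 81, 92, 104, 114, 137, 150, 165, 188] ⇒ [10, 35, 52, 80, 89, 100, 112, 122, 145, 158, 173, 196]

Pooled cuts: [10, 20, 25, 35, 52, 54, 70, 80, 89, 100, 112, 122, 136, 145, 158, 173, 186, 196, 205]

Fragments:
  [0,10): 10 bp
  [10,20): 10 bp
  [20,25): 5 bp
  [25,35): 10 bp
  [35,52): 17 bp
  [52,54): 2 bp
  [54,70): 16 bp
  [70,80): 10 bp
  [80,89): 9 bp
  [89,100): 11 bp
  [100,112): 12 bp
  [112,122): 10 bp
  [122,136): 14 bp
  [136,145): 9 bp
  [145,158): 13 bp
  [158,173): 15 bp
  [173,186): 13 bp
  [186,196): 10 bp
  [196,205): 9 bp
  [205,209): 4 bp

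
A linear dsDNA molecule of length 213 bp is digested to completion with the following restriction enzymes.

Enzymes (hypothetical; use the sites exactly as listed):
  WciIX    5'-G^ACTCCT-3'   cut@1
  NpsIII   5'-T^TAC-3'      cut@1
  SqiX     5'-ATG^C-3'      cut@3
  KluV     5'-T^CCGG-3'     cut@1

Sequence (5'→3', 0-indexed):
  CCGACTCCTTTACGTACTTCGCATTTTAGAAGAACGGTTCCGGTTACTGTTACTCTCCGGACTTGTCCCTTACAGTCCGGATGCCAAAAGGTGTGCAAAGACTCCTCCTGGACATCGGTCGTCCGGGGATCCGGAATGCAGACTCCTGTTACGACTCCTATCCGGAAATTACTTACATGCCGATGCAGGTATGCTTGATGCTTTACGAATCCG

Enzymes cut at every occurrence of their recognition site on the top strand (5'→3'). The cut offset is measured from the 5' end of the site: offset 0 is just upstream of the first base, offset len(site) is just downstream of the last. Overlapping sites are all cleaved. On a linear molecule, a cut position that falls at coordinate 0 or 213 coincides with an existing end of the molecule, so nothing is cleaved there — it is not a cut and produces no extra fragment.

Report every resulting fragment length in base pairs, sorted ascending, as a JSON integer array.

Scan for sites:
  WciIX (GACTCCT, off=1): starts [2, 99, 140, 152] → cuts [3, 100, 141, 153]
  NpsIII (TTAC, off=1): starts [9, 43, 49, 69, 148, 168, 172, 202] → cuts [10, 44, 50, 70, 149, 169, 173, 203]
  SqiX (ATGC, off=3): starts [80, 135, 176, 182, 190, 197] → cuts [83, 138, 179, 185, 193, 200]
  KluV (TCCGG, off=1): starts [38, 55, 75, 121, 129, 160] → cuts [39, 56, 76, 122, 130, 161]

Pooled cuts: [3, 10, 39, 44, 50, 56, 70, 76, 83, 100, 122, 130, 138, 141, 149, 153, 161, 169, 173, 179, 185, 193, 200, 203]

Fragments:
  [0,3): 3 bp
  [3,10): 7 bp
  [10,39): 29 bp
  [39,44): 5 bp
  [44,50): 6 bp
  [50,56): 6 bp
  [56,70): 14 bp
  [70,76): 6 bp
  [76,83): 7 bp
  [83,100): 17 bp
  [100,122): 22 bp
  [122,130): 8 bp
  [130,138): 8 bp
  [138,141): 3 bp
  [141,149): 8 bp
  [149,153): 4 bp
  [153,161): 8 bp
  [161,169): 8 bp
  [169,173): 4 bp
  [173,179): 6 bp
  [179,185): 6 bp
  [185,193): 8 bp
  [193,200): 7 bp
  [200,203): 3 bp
  [203,213): 10 bp

[3,3,3,4,4,5,6,6,6,6,6,7,7,7,8,8,8,8,8,8,10,14,17,22,29]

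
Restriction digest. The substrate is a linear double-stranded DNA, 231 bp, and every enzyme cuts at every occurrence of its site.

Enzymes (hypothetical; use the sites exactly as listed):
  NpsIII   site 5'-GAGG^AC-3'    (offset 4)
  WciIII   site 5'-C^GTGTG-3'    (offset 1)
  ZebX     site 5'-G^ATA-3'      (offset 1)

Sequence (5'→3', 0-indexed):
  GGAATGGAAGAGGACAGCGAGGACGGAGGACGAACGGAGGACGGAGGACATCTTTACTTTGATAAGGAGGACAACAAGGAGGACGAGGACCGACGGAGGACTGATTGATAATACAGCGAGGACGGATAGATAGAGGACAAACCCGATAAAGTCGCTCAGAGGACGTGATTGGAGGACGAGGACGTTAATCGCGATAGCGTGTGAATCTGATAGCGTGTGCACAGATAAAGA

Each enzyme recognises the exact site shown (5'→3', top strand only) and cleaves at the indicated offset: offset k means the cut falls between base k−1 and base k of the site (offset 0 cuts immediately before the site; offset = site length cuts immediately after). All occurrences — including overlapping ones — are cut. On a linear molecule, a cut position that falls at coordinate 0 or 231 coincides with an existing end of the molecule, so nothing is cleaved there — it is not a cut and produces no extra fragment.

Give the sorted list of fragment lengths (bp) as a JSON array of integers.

Per-enzyme occurrences:
  NpsIII (GAGGAC, off=4): starts [9, 18, 25, 36, 43, 66, 78, 84, 95, 117, 132, 158, 171, 177] → cuts [13, 22, 29, 40, 47, 70, 82, 88, 99, 121, 136, 162, 175, 181]
  WciIII (CGTGTG, off=1): starts [197, 213] → cuts [198, 214]
  ZebX (GATA, off=1): starts [60, 106, 124, 128, 144, 192, 208, 223] → cuts [61, 107, 125, 129, 145, 193, 209, 224]

All cut coordinates (distinct, sorted): [13, 22, 29, 40, 47, 61, 70, 82, 88, 99, 107, 121, 125, 129, 136, 145, 162, 175, 181, 193, 198, 209, 214, 224]

Fragment lengths:
  [0,13): 13 bp
  [13,22): 9 bp
  [22,29): 7 bp
  [29,40): 11 bp
  [40,47): 7 bp
  [47,61): 14 bp
  [61,70): 9 bp
  [70,82): 12 bp
  [82,88): 6 bp
  [88,99): 11 bp
  [99,107): 8 bp
  [107,121): 14 bp
  [121,125): 4 bp
  [125,129): 4 bp
  [129,136): 7 bp
  [136,145): 9 bp
  [145,162): 17 bp
  [162,175): 13 bp
  [175,181): 6 bp
  [181,193): 12 bp
  [193,198): 5 bp
  [198,209): 11 bp
  [209,214): 5 bp
  [214,224): 10 bp
  [224,231): 7 bp

[4,4,5,5,6,6,7,7,7,7,8,9,9,9,10,11,11,11,12,12,13,13,14,14,17]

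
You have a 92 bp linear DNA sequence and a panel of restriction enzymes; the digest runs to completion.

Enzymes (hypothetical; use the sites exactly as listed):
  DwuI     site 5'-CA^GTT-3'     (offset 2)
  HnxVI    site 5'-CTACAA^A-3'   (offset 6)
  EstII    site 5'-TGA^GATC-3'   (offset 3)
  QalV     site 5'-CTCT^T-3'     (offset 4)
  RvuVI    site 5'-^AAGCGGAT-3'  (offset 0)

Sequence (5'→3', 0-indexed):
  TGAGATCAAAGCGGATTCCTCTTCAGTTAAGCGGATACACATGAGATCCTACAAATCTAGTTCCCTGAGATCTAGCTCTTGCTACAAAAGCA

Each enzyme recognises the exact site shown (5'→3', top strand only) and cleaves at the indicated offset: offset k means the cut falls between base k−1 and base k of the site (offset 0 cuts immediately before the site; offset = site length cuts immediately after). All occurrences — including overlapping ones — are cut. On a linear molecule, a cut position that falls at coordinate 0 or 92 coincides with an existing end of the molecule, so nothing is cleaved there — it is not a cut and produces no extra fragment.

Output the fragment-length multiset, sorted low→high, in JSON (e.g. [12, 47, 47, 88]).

Per-enzyme occurrences:
  DwuI CAGTT/2: at [23] ⇒ [25]
  HnxVI CTACAAA/6: at [48, 81] ⇒ [54, 87]
  EstII TGAGATC/3: at [0, 41, 65] ⇒ [3, 44, 68]
  QalV CTCTT/4: at [18, 75] ⇒ [22, 79]
  RvuVI AAGCGGAT/0: at [8, 28] ⇒ [8, 28]

Pooled cuts: [3, 8, 22, 25, 28, 44, 54, 68, 79, 87]

Fragments:
  [0,3): 3 bp
  [3,8): 5 bp
  [8,22): 14 bp
  [22,25): 3 bp
  [25,28): 3 bp
  [28,44): 16 bp
  [44,54): 10 bp
  [54,68): 14 bp
  [68,79): 11 bp
  [79,87): 8 bp
  [87,92): 5 bp

[3,3,3,5,5,8,10,11,14,14,16]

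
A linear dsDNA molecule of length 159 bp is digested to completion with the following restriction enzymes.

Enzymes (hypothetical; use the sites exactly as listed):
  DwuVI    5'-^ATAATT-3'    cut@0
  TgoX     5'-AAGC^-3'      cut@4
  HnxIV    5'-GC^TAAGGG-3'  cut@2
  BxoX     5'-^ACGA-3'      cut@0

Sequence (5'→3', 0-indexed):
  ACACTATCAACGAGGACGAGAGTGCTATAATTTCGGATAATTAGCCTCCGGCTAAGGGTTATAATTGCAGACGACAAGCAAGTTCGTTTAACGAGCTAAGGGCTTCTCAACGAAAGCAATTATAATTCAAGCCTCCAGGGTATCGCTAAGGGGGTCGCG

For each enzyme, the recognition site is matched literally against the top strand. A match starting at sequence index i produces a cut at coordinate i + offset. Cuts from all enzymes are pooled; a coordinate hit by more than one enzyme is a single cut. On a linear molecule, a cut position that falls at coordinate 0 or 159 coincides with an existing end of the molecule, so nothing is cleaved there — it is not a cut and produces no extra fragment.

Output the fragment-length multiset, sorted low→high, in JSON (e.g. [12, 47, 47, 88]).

Site scan:
  DwuVI ATAATT/0: at [26, 36, 60, 121] ⇒ [26, 36, 60, 121]
  TgoX AAGC/4: at [75, 113, 128] ⇒ [79, 117, 132]
  HnxIV GCTAAGGG/2: at [50, 94, 144] ⇒ [52, 96, 146]
  BxoX ACGA/0: at [9, 15, 70, 90, 109] ⇒ [9, 15, 70, 90, 109]

Pooled cuts: [9, 15, 26, 36, 52, 60, 70, 79, 90, 96, 109, 117, 121, 132, 146]

Fragments:
  [0,9): 9 bp
  [9,15): 6 bp
  [15,26): 11 bp
  [26,36): 10 bp
  [36,52): 16 bp
  [52,60): 8 bp
  [60,70): 10 bp
  [70,79): 9 bp
  [79,90): 11 bp
  [90,96): 6 bp
  [96,109): 13 bp
  [109,117): 8 bp
  [117,121): 4 bp
  [121,132): 11 bp
  [132,146): 14 bp
  [146,159): 13 bp

[4,6,6,8,8,9,9,10,10,11,11,11,13,13,14,16]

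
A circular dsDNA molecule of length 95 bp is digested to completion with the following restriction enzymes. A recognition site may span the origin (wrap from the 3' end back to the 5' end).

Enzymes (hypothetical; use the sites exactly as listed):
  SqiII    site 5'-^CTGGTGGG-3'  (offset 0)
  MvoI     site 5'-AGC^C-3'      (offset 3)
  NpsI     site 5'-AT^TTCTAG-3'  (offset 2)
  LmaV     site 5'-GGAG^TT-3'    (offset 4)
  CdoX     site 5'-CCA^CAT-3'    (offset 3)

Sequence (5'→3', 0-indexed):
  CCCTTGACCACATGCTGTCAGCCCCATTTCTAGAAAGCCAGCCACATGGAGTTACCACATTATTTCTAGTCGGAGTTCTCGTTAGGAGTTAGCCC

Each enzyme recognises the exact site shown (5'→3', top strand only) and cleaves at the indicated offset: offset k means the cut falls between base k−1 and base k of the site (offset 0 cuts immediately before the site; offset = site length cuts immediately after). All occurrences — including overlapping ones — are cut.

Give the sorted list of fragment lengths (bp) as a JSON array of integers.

Site scan:
  SqiII (CTGGTGGG, off=0): no sites
  MvoI (AGCC, off=3): starts [19, 35, 39, 90] → cuts [22, 38, 42, 93]
  NpsI (ATTTCTAG, off=2): starts [25, 61] → cuts [27, 63]
  LmaV (GGAGTT, off=4): starts [47, 71, 84] → cuts [51, 75, 88]
  CdoX (CCACAT, off=3): starts [7, 41, 54] → cuts [10, 44, 57]

Pooled cuts: [10, 22, 27, 38, 42, 44, 51, 57, 63, 75, 88, 93]

Fragments:
  10→22: 12 bp
  22→27: 5 bp
  27→38: 11 bp
  38→42: 4 bp
  42→44: 2 bp
  44→51: 7 bp
  51→57: 6 bp
  57→63: 6 bp
  63→75: 12 bp
  75→88: 13 bp
  88→93: 5 bp
  93→10 (wrap): 95-93+10 = 12 bp

[2,4,5,5,6,6,7,11,12,12,12,13]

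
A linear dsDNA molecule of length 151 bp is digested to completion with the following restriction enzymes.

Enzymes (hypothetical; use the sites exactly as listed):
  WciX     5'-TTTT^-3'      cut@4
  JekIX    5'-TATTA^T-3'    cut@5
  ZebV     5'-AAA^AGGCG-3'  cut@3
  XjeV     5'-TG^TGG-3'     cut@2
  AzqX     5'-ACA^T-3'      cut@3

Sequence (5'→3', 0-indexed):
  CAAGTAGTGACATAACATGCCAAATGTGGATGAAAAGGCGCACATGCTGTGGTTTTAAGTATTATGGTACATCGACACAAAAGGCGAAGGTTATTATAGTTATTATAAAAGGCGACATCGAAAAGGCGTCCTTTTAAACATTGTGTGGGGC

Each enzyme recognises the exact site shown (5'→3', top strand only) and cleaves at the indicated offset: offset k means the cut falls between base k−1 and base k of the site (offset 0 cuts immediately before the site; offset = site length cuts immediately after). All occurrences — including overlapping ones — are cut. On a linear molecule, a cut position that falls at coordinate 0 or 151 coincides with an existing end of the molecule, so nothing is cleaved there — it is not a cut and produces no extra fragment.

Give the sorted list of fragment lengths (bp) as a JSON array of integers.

[4,5,5,5,5,6,6,7,7,8,8,9,9,9,9,10,12,12,15]

Scan for sites:
  WciX (TTTT, off=4): starts [52, 131] → cuts [56, 135]
  JekIX (TATTAT, off=5): starts [59, 91, 100] → cuts [64, 96, 105]
  ZebV (AAAAGGCG, off=3): starts [32, 78, 106, 120] → cuts [35, 81, 109, 123]
  XjeV (TGTGG, off=2): starts [24, 47, 143] → cuts [26, 49, 145]
  AzqX (ACAT, off=3): starts [9, 14, 41, 68, 114, 137] → cuts [12, 17, 44, 71, 117, 140]

All cut coordinates (distinct, sorted): [12, 17, 26, 35, 44, 49, 56, 64, 71, 81, 96, 105, 109, 117, 123, 135, 140, 145]

Fragment lengths:
  [0,12): 12 bp
  [12,17): 5 bp
  [17,26): 9 bp
  [26,35): 9 bp
  [35,44): 9 bp
  [44,49): 5 bp
  [49,56): 7 bp
  [56,64): 8 bp
  [64,71): 7 bp
  [71,81): 10 bp
  [81,96): 15 bp
  [96,105): 9 bp
  [105,109): 4 bp
  [109,117): 8 bp
  [117,123): 6 bp
  [123,135): 12 bp
  [135,140): 5 bp
  [140,145): 5 bp
  [145,151): 6 bp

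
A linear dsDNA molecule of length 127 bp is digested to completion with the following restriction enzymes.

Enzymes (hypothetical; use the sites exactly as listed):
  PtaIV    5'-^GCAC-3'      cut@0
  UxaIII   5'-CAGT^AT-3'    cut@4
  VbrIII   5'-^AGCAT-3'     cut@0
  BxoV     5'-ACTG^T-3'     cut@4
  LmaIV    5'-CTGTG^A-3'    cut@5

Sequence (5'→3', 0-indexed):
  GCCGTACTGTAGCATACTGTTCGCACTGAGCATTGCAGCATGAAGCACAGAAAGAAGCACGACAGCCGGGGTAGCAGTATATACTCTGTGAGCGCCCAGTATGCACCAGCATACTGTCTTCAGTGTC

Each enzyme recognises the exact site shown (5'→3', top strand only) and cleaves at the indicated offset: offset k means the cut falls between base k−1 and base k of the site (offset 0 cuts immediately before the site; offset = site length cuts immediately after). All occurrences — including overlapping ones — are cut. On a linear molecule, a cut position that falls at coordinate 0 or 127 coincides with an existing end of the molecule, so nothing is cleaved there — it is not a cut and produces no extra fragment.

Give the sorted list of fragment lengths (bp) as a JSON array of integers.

Scan for sites:
  PtaIV (GCAC, off=0): starts [22, 44, 56, 102] → cuts [22, 44, 56, 102]
  UxaIII (CAGTAT, off=4): starts [74, 96] → cuts [78, 100]
  VbrIII (AGCAT, off=0): starts [10, 28, 36, 107] → cuts [10, 28, 36, 107]
  BxoV (ACTGT, off=4): starts [5, 15, 112] → cuts [9, 19, 116]
  LmaIV (CTGTGA, off=5): starts [85] → cuts [90]

All cut coordinates (distinct, sorted): [9, 10, 19, 22, 28, 36, 44, 56, 78, 90, 100, 102, 107, 116]

Fragment lengths:
  [0,9): 9 bp
  [9,10): 1 bp
  [10,19): 9 bp
  [19,22): 3 bp
  [22,28): 6 bp
  [28,36): 8 bp
  [36,44): 8 bp
  [44,56): 12 bp
  [56,78): 22 bp
  [78,90): 12 bp
  [90,100): 10 bp
  [100,102): 2 bp
  [102,107): 5 bp
  [107,116): 9 bp
  [116,127): 11 bp

[1,2,3,5,6,8,8,9,9,9,10,11,12,12,22]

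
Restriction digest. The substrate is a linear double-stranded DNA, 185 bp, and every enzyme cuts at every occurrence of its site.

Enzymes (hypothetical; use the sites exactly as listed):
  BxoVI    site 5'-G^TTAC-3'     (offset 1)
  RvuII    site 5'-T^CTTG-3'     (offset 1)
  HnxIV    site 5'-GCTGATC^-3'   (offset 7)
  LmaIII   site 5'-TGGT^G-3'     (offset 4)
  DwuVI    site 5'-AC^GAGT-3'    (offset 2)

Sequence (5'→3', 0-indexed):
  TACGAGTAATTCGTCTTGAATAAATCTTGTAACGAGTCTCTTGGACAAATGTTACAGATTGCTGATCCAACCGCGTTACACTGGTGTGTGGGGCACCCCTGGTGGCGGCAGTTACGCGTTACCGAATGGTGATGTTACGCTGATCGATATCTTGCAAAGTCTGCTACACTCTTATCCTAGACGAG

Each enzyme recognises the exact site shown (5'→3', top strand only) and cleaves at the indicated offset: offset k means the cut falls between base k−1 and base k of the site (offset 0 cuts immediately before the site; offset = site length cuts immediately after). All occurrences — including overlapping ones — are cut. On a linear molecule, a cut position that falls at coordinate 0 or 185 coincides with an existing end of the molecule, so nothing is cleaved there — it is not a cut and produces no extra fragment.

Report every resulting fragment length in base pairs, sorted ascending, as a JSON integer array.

Per-enzyme occurrences:
  BxoVI GTTAC/1: at [50, 74, 110, 117, 133] ⇒ [51, 75, 111, 118, 134]
  RvuII TCTTG/1: at [13, 24, 38, 149] ⇒ [14, 25, 39, 150]
  HnxIV GCTGATC/7: at [60, 138] ⇒ [67, 145]
  LmaIII TGGTG/4: at [81, 99, 126] ⇒ [85, 103, 130]
  DwuVI ACGAGT/2: at [1, 31] ⇒ [3, 33]

Pooled cuts: [3, 14, 25, 33, 39, 51, 67, 75, 85, 103, 111, 118, 130, 134, 145, 150]

Fragments:
  [0,3): 3 bp
  [3,14): 11 bp
  [14,25): 11 bp
  [25,33): 8 bp
  [33,39): 6 bp
  [39,51): 12 bp
  [51,67): 16 bp
  [67,75): 8 bp
  [75,85): 10 bp
  [85,103): 18 bp
  [103,111): 8 bp
  [111,118): 7 bp
  [118,130): 12 bp
  [130,134): 4 bp
  [134,145): 11 bp
  [145,150): 5 bp
  [150,185): 35 bp

[3,4,5,6,7,8,8,8,10,11,11,11,12,12,16,18,35]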